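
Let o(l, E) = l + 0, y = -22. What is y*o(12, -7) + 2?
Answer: -262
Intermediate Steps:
o(l, E) = l
y*o(12, -7) + 2 = -22*12 + 2 = -264 + 2 = -262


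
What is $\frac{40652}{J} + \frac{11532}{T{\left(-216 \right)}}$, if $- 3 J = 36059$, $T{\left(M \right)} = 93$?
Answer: $\frac{4349360}{36059} \approx 120.62$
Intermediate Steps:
$J = - \frac{36059}{3}$ ($J = \left(- \frac{1}{3}\right) 36059 = - \frac{36059}{3} \approx -12020.0$)
$\frac{40652}{J} + \frac{11532}{T{\left(-216 \right)}} = \frac{40652}{- \frac{36059}{3}} + \frac{11532}{93} = 40652 \left(- \frac{3}{36059}\right) + 11532 \cdot \frac{1}{93} = - \frac{121956}{36059} + 124 = \frac{4349360}{36059}$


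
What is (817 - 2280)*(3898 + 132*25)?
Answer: -10530674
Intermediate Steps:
(817 - 2280)*(3898 + 132*25) = -1463*(3898 + 3300) = -1463*7198 = -10530674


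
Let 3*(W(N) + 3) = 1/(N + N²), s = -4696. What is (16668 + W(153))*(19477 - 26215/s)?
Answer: 107773834496903537/331941456 ≈ 3.2468e+8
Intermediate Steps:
W(N) = -3 + 1/(3*(N + N²))
(16668 + W(153))*(19477 - 26215/s) = (16668 + (⅓)*(1 - 9*153 - 9*153²)/(153*(1 + 153)))*(19477 - 26215/(-4696)) = (16668 + (⅓)*(1/153)*(1 - 1377 - 9*23409)/154)*(19477 - 26215*(-1/4696)) = (16668 + (⅓)*(1/153)*(1/154)*(1 - 1377 - 210681))*(19477 + 26215/4696) = (16668 + (⅓)*(1/153)*(1/154)*(-212057))*(91490207/4696) = (16668 - 212057/70686)*(91490207/4696) = (1177982191/70686)*(91490207/4696) = 107773834496903537/331941456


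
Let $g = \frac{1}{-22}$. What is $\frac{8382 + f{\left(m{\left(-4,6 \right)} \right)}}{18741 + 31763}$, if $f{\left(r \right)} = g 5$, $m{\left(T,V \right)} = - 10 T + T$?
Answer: $\frac{184399}{1111088} \approx 0.16596$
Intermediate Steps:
$m{\left(T,V \right)} = - 9 T$
$g = - \frac{1}{22} \approx -0.045455$
$f{\left(r \right)} = - \frac{5}{22}$ ($f{\left(r \right)} = \left(- \frac{1}{22}\right) 5 = - \frac{5}{22}$)
$\frac{8382 + f{\left(m{\left(-4,6 \right)} \right)}}{18741 + 31763} = \frac{8382 - \frac{5}{22}}{18741 + 31763} = \frac{184399}{22 \cdot 50504} = \frac{184399}{22} \cdot \frac{1}{50504} = \frac{184399}{1111088}$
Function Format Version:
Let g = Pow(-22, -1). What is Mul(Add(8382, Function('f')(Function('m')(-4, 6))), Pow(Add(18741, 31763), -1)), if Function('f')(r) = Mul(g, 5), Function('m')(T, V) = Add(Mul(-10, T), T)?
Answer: Rational(184399, 1111088) ≈ 0.16596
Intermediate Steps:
Function('m')(T, V) = Mul(-9, T)
g = Rational(-1, 22) ≈ -0.045455
Function('f')(r) = Rational(-5, 22) (Function('f')(r) = Mul(Rational(-1, 22), 5) = Rational(-5, 22))
Mul(Add(8382, Function('f')(Function('m')(-4, 6))), Pow(Add(18741, 31763), -1)) = Mul(Add(8382, Rational(-5, 22)), Pow(Add(18741, 31763), -1)) = Mul(Rational(184399, 22), Pow(50504, -1)) = Mul(Rational(184399, 22), Rational(1, 50504)) = Rational(184399, 1111088)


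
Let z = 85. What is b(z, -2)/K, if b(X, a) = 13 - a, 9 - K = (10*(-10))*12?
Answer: 5/403 ≈ 0.012407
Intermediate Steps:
K = 1209 (K = 9 - 10*(-10)*12 = 9 - (-100)*12 = 9 - 1*(-1200) = 9 + 1200 = 1209)
b(z, -2)/K = (13 - 1*(-2))/1209 = (13 + 2)*(1/1209) = 15*(1/1209) = 5/403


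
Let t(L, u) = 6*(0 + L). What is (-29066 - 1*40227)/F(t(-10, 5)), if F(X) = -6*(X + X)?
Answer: -69293/720 ≈ -96.240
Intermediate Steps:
t(L, u) = 6*L
F(X) = -12*X
(-29066 - 1*40227)/F(t(-10, 5)) = (-29066 - 1*40227)/((-72*(-10))) = (-29066 - 40227)/((-12*(-60))) = -69293/720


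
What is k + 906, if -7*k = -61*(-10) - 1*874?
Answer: 6606/7 ≈ 943.71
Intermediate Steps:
k = 264/7 (k = -(-61*(-10) - 1*874)/7 = -(610 - 874)/7 = -1/7*(-264) = 264/7 ≈ 37.714)
k + 906 = 264/7 + 906 = 6606/7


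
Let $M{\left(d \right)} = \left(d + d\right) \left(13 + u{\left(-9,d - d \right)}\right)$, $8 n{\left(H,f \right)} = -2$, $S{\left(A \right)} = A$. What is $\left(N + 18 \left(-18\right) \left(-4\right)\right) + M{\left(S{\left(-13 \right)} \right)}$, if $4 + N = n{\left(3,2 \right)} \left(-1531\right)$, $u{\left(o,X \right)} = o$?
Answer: $\frac{6283}{4} \approx 1570.8$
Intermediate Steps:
$n{\left(H,f \right)} = - \frac{1}{4}$ ($n{\left(H,f \right)} = \frac{1}{8} \left(-2\right) = - \frac{1}{4}$)
$M{\left(d \right)} = 8 d$ ($M{\left(d \right)} = \left(d + d\right) \left(13 - 9\right) = 2 d 4 = 8 d$)
$N = \frac{1515}{4}$ ($N = -4 - - \frac{1531}{4} = -4 + \frac{1531}{4} = \frac{1515}{4} \approx 378.75$)
$\left(N + 18 \left(-18\right) \left(-4\right)\right) + M{\left(S{\left(-13 \right)} \right)} = \left(\frac{1515}{4} + 18 \left(-18\right) \left(-4\right)\right) + 8 \left(-13\right) = \left(\frac{1515}{4} - -1296\right) - 104 = \left(\frac{1515}{4} + 1296\right) - 104 = \frac{6699}{4} - 104 = \frac{6283}{4}$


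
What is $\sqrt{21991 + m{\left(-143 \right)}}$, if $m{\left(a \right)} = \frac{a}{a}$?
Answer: $2 \sqrt{5498} \approx 148.3$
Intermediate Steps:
$m{\left(a \right)} = 1$
$\sqrt{21991 + m{\left(-143 \right)}} = \sqrt{21991 + 1} = \sqrt{21992} = 2 \sqrt{5498}$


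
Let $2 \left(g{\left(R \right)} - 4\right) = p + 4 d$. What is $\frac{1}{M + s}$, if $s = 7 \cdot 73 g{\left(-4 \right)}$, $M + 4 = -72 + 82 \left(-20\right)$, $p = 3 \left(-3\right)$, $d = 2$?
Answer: $\frac{2}{145} \approx 0.013793$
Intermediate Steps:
$p = -9$
$g{\left(R \right)} = \frac{7}{2}$ ($g{\left(R \right)} = 4 + \frac{-9 + 4 \cdot 2}{2} = 4 + \frac{-9 + 8}{2} = 4 + \frac{1}{2} \left(-1\right) = 4 - \frac{1}{2} = \frac{7}{2}$)
$M = -1716$ ($M = -4 + \left(-72 + 82 \left(-20\right)\right) = -4 - 1712 = -1716$)
$s = \frac{3577}{2}$ ($s = 7 \cdot 73 \cdot \frac{7}{2} = 511 \cdot \frac{7}{2} = \frac{3577}{2} \approx 1788.5$)
$\frac{1}{M + s} = \frac{1}{-1716 + \frac{3577}{2}} = \frac{1}{\frac{145}{2}} = \frac{2}{145}$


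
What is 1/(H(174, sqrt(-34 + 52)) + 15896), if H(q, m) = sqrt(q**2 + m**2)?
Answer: 7948/126326261 - 9*sqrt(374)/252652522 ≈ 6.2228e-5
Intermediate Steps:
H(q, m) = sqrt(m**2 + q**2)
1/(H(174, sqrt(-34 + 52)) + 15896) = 1/(sqrt((sqrt(-34 + 52))**2 + 174**2) + 15896) = 1/(sqrt((sqrt(18))**2 + 30276) + 15896) = 1/(sqrt((3*sqrt(2))**2 + 30276) + 15896) = 1/(sqrt(18 + 30276) + 15896) = 1/(sqrt(30294) + 15896) = 1/(9*sqrt(374) + 15896) = 1/(15896 + 9*sqrt(374))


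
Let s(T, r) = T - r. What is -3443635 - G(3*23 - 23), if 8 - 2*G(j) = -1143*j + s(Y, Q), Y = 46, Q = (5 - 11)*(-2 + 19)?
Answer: -3469854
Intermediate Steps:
Q = -102 (Q = -6*17 = -102)
G(j) = -70 + 1143*j/2 (G(j) = 4 - (-1143*j + (46 - 1*(-102)))/2 = 4 - (-1143*j + (46 + 102))/2 = 4 - (-1143*j + 148)/2 = 4 - (148 - 1143*j)/2 = 4 + (-74 + 1143*j/2) = -70 + 1143*j/2)
-3443635 - G(3*23 - 23) = -3443635 - (-70 + 1143*(3*23 - 23)/2) = -3443635 - (-70 + 1143*(69 - 23)/2) = -3443635 - (-70 + (1143/2)*46) = -3443635 - (-70 + 26289) = -3443635 - 1*26219 = -3443635 - 26219 = -3469854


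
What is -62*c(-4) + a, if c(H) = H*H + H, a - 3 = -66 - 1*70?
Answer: -877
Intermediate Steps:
a = -133 (a = 3 + (-66 - 1*70) = 3 + (-66 - 70) = 3 - 136 = -133)
c(H) = H + H² (c(H) = H² + H = H + H²)
-62*c(-4) + a = -(-248)*(1 - 4) - 133 = -(-248)*(-3) - 133 = -62*12 - 133 = -744 - 133 = -877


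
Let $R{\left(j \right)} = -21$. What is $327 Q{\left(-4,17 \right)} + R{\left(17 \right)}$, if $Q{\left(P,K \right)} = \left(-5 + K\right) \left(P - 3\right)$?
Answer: $-27489$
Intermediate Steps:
$Q{\left(P,K \right)} = \left(-5 + K\right) \left(-3 + P\right)$
$327 Q{\left(-4,17 \right)} + R{\left(17 \right)} = 327 \left(15 - -20 - 51 + 17 \left(-4\right)\right) - 21 = 327 \left(15 + 20 - 51 - 68\right) - 21 = 327 \left(-84\right) - 21 = -27468 - 21 = -27489$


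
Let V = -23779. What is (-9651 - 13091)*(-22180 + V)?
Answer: 1045199578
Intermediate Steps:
(-9651 - 13091)*(-22180 + V) = (-9651 - 13091)*(-22180 - 23779) = -22742*(-45959) = 1045199578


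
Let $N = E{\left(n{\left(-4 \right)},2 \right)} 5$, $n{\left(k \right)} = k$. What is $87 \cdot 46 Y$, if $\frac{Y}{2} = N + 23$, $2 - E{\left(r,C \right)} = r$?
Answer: $424212$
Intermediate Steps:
$E{\left(r,C \right)} = 2 - r$
$N = 30$ ($N = \left(2 - -4\right) 5 = \left(2 + 4\right) 5 = 6 \cdot 5 = 30$)
$Y = 106$ ($Y = 2 \left(30 + 23\right) = 2 \cdot 53 = 106$)
$87 \cdot 46 Y = 87 \cdot 46 \cdot 106 = 4002 \cdot 106 = 424212$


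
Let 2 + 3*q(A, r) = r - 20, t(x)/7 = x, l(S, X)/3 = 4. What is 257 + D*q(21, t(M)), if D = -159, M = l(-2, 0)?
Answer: -3029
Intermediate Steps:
l(S, X) = 12 (l(S, X) = 3*4 = 12)
M = 12
t(x) = 7*x
q(A, r) = -22/3 + r/3 (q(A, r) = -2/3 + (r - 20)/3 = -2/3 + (-20 + r)/3 = -2/3 + (-20/3 + r/3) = -22/3 + r/3)
257 + D*q(21, t(M)) = 257 - 159*(-22/3 + (7*12)/3) = 257 - 159*(-22/3 + (1/3)*84) = 257 - 159*(-22/3 + 28) = 257 - 159*62/3 = 257 - 3286 = -3029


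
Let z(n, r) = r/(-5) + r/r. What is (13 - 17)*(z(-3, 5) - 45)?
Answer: 180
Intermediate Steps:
z(n, r) = 1 - r/5 (z(n, r) = r*(-⅕) + 1 = -r/5 + 1 = 1 - r/5)
(13 - 17)*(z(-3, 5) - 45) = (13 - 17)*((1 - ⅕*5) - 45) = -4*((1 - 1) - 45) = -4*(0 - 45) = -4*(-45) = 180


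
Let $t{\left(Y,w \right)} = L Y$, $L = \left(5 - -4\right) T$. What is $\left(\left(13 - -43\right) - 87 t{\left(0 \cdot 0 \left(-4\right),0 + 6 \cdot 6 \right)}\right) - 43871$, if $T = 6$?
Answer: $-43815$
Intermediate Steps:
$L = 54$ ($L = \left(5 - -4\right) 6 = \left(5 + 4\right) 6 = 9 \cdot 6 = 54$)
$t{\left(Y,w \right)} = 54 Y$
$\left(\left(13 - -43\right) - 87 t{\left(0 \cdot 0 \left(-4\right),0 + 6 \cdot 6 \right)}\right) - 43871 = \left(\left(13 - -43\right) - 87 \cdot 54 \cdot 0 \cdot 0 \left(-4\right)\right) - 43871 = \left(\left(13 + 43\right) - 87 \cdot 54 \cdot 0 \cdot 0\right) - 43871 = \left(56 - 87 \cdot 54 \cdot 0\right) - 43871 = \left(56 - 0\right) - 43871 = \left(56 + 0\right) - 43871 = 56 - 43871 = -43815$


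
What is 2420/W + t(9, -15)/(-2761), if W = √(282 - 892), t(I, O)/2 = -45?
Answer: 90/2761 - 242*I*√610/61 ≈ 0.032597 - 97.983*I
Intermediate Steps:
t(I, O) = -90 (t(I, O) = 2*(-45) = -90)
W = I*√610 (W = √(-610) = I*√610 ≈ 24.698*I)
2420/W + t(9, -15)/(-2761) = 2420/((I*√610)) - 90/(-2761) = 2420*(-I*√610/610) - 90*(-1/2761) = -242*I*√610/61 + 90/2761 = 90/2761 - 242*I*√610/61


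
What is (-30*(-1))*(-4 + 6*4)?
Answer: 600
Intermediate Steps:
(-30*(-1))*(-4 + 6*4) = 30*(-4 + 24) = 30*20 = 600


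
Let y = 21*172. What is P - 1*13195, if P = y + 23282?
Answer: 13699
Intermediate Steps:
y = 3612
P = 26894 (P = 3612 + 23282 = 26894)
P - 1*13195 = 26894 - 1*13195 = 26894 - 13195 = 13699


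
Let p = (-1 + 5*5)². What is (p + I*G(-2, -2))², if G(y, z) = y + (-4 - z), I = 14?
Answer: 270400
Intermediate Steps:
p = 576 (p = (-1 + 25)² = 24² = 576)
G(y, z) = -4 + y - z
(p + I*G(-2, -2))² = (576 + 14*(-4 - 2 - 1*(-2)))² = (576 + 14*(-4 - 2 + 2))² = (576 + 14*(-4))² = (576 - 56)² = 520² = 270400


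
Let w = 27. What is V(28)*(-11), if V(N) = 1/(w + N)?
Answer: -⅕ ≈ -0.20000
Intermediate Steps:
V(N) = 1/(27 + N)
V(28)*(-11) = -11/(27 + 28) = -11/55 = (1/55)*(-11) = -⅕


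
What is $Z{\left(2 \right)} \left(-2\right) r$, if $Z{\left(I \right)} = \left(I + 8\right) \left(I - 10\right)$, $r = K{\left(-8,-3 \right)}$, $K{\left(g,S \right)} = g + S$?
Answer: $-1760$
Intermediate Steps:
$K{\left(g,S \right)} = S + g$
$r = -11$ ($r = -3 - 8 = -11$)
$Z{\left(I \right)} = \left(-10 + I\right) \left(8 + I\right)$ ($Z{\left(I \right)} = \left(8 + I\right) \left(-10 + I\right) = \left(-10 + I\right) \left(8 + I\right)$)
$Z{\left(2 \right)} \left(-2\right) r = \left(-80 + 2^{2} - 4\right) \left(-2\right) \left(-11\right) = \left(-80 + 4 - 4\right) \left(-2\right) \left(-11\right) = \left(-80\right) \left(-2\right) \left(-11\right) = 160 \left(-11\right) = -1760$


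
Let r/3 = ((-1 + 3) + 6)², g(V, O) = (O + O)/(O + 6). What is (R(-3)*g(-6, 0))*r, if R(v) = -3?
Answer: 0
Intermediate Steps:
g(V, O) = 2*O/(6 + O) (g(V, O) = (2*O)/(6 + O) = 2*O/(6 + O))
r = 192 (r = 3*((-1 + 3) + 6)² = 3*(2 + 6)² = 3*8² = 3*64 = 192)
(R(-3)*g(-6, 0))*r = -6*0/(6 + 0)*192 = -6*0/6*192 = -3*0*192 = 0*192 = 0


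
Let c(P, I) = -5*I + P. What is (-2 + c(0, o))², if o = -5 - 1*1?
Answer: 784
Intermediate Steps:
o = -6 (o = -5 - 1 = -6)
c(P, I) = P - 5*I
(-2 + c(0, o))² = (-2 + (0 - 5*(-6)))² = (-2 + (0 + 30))² = (-2 + 30)² = 28² = 784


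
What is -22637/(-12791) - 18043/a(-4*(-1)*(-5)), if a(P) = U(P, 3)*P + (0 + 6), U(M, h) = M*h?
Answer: -203487791/15425946 ≈ -13.191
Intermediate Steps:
a(P) = 6 + 3*P² (a(P) = (P*3)*P + (0 + 6) = (3*P)*P + 6 = 3*P² + 6 = 6 + 3*P²)
-22637/(-12791) - 18043/a(-4*(-1)*(-5)) = -22637/(-12791) - 18043/(6 + 3*(-4*(-1)*(-5))²) = -22637*(-1/12791) - 18043/(6 + 3*(4*(-5))²) = 22637/12791 - 18043/(6 + 3*(-20)²) = 22637/12791 - 18043/(6 + 3*400) = 22637/12791 - 18043/(6 + 1200) = 22637/12791 - 18043/1206 = -203487791/15425946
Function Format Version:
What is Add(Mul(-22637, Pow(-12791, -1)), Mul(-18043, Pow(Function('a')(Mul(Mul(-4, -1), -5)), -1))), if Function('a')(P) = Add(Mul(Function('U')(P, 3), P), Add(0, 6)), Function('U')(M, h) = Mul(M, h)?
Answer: Rational(-203487791, 15425946) ≈ -13.191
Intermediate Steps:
Function('a')(P) = Add(6, Mul(3, Pow(P, 2))) (Function('a')(P) = Add(Mul(Mul(P, 3), P), Add(0, 6)) = Add(Mul(Mul(3, P), P), 6) = Add(Mul(3, Pow(P, 2)), 6) = Add(6, Mul(3, Pow(P, 2))))
Add(Mul(-22637, Pow(-12791, -1)), Mul(-18043, Pow(Function('a')(Mul(Mul(-4, -1), -5)), -1))) = Add(Mul(-22637, Pow(-12791, -1)), Mul(-18043, Pow(Add(6, Mul(3, Pow(Mul(Mul(-4, -1), -5), 2))), -1))) = Add(Mul(-22637, Rational(-1, 12791)), Mul(-18043, Pow(Add(6, Mul(3, Pow(Mul(4, -5), 2))), -1))) = Add(Rational(22637, 12791), Mul(-18043, Pow(Add(6, Mul(3, Pow(-20, 2))), -1))) = Add(Rational(22637, 12791), Mul(-18043, Pow(Add(6, Mul(3, 400)), -1))) = Add(Rational(22637, 12791), Mul(-18043, Pow(Add(6, 1200), -1))) = Add(Rational(22637, 12791), Mul(-18043, Pow(1206, -1))) = Add(Rational(22637, 12791), Mul(-18043, Rational(1, 1206))) = Add(Rational(22637, 12791), Rational(-18043, 1206)) = Rational(-203487791, 15425946)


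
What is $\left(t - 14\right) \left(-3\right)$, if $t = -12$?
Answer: $78$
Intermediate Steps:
$\left(t - 14\right) \left(-3\right) = \left(-12 - 14\right) \left(-3\right) = \left(-26\right) \left(-3\right) = 78$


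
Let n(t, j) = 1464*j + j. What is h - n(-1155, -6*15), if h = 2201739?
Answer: 2333589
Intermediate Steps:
n(t, j) = 1465*j
h - n(-1155, -6*15) = 2201739 - 1465*(-6*15) = 2201739 - 1465*(-90) = 2201739 - 1*(-131850) = 2201739 + 131850 = 2333589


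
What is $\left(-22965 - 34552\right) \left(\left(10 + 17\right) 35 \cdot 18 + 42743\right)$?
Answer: $-3436813301$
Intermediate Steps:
$\left(-22965 - 34552\right) \left(\left(10 + 17\right) 35 \cdot 18 + 42743\right) = - 57517 \left(27 \cdot 35 \cdot 18 + 42743\right) = - 57517 \left(945 \cdot 18 + 42743\right) = - 57517 \left(17010 + 42743\right) = \left(-57517\right) 59753 = -3436813301$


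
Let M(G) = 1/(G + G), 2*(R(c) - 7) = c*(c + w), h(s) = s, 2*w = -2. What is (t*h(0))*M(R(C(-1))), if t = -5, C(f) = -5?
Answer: 0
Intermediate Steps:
w = -1 (w = (½)*(-2) = -1)
R(c) = 7 + c*(-1 + c)/2 (R(c) = 7 + (c*(c - 1))/2 = 7 + (c*(-1 + c))/2 = 7 + c*(-1 + c)/2)
M(G) = 1/(2*G)
(t*h(0))*M(R(C(-1))) = (-5*0)*(1/(2*(7 + (½)*(-5)² - ½*(-5)))) = 0*(1/(2*(7 + (½)*25 + 5/2))) = 0*(1/(2*(7 + 25/2 + 5/2))) = 0*((½)/22) = 0*((½)*(1/22)) = 0*(1/44) = 0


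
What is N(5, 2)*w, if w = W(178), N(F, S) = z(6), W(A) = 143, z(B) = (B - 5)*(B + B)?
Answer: 1716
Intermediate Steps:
z(B) = 2*B*(-5 + B) (z(B) = (-5 + B)*(2*B) = 2*B*(-5 + B))
N(F, S) = 12 (N(F, S) = 2*6*(-5 + 6) = 2*6*1 = 12)
w = 143
N(5, 2)*w = 12*143 = 1716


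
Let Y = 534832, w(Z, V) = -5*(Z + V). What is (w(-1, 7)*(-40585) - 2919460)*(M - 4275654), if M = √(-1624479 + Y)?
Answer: 7276778299140 - 1701910*I*√1089647 ≈ 7.2768e+12 - 1.7766e+9*I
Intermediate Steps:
w(Z, V) = -5*V - 5*Z (w(Z, V) = -5*(V + Z) = -5*V - 5*Z)
M = I*√1089647 (M = √(-1624479 + 534832) = √(-1089647) = I*√1089647 ≈ 1043.9*I)
(w(-1, 7)*(-40585) - 2919460)*(M - 4275654) = ((-5*7 - 5*(-1))*(-40585) - 2919460)*(I*√1089647 - 4275654) = ((-35 + 5)*(-40585) - 2919460)*(-4275654 + I*√1089647) = (-30*(-40585) - 2919460)*(-4275654 + I*√1089647) = (1217550 - 2919460)*(-4275654 + I*√1089647) = -1701910*(-4275654 + I*√1089647) = 7276778299140 - 1701910*I*√1089647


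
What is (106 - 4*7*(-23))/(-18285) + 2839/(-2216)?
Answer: -3571541/2701304 ≈ -1.3222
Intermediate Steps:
(106 - 4*7*(-23))/(-18285) + 2839/(-2216) = (106 - 28*(-23))*(-1/18285) + 2839*(-1/2216) = (106 + 644)*(-1/18285) - 2839/2216 = 750*(-1/18285) - 2839/2216 = -50/1219 - 2839/2216 = -3571541/2701304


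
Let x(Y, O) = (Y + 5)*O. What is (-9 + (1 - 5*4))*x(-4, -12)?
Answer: 336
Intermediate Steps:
x(Y, O) = O*(5 + Y) (x(Y, O) = (5 + Y)*O = O*(5 + Y))
(-9 + (1 - 5*4))*x(-4, -12) = (-9 + (1 - 5*4))*(-12*(5 - 4)) = (-9 + (1 - 20))*(-12*1) = (-9 - 19)*(-12) = -28*(-12) = 336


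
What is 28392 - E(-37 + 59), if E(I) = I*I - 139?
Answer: 28047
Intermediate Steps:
E(I) = -139 + I**2 (E(I) = I**2 - 139 = -139 + I**2)
28392 - E(-37 + 59) = 28392 - (-139 + (-37 + 59)**2) = 28392 - (-139 + 22**2) = 28392 - (-139 + 484) = 28392 - 1*345 = 28392 - 345 = 28047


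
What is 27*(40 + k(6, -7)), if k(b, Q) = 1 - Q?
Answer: 1296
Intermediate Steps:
27*(40 + k(6, -7)) = 27*(40 + (1 - 1*(-7))) = 27*(40 + (1 + 7)) = 27*(40 + 8) = 27*48 = 1296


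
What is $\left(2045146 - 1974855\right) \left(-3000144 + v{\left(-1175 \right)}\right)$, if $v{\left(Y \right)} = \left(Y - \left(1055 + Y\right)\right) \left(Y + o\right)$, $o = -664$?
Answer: $-74508389709$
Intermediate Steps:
$v{\left(Y \right)} = 700520 - 1055 Y$ ($v{\left(Y \right)} = \left(Y - \left(1055 + Y\right)\right) \left(Y - 664\right) = - 1055 \left(-664 + Y\right) = 700520 - 1055 Y$)
$\left(2045146 - 1974855\right) \left(-3000144 + v{\left(-1175 \right)}\right) = \left(2045146 - 1974855\right) \left(-3000144 + \left(700520 - -1239625\right)\right) = 70291 \left(-3000144 + \left(700520 + 1239625\right)\right) = 70291 \left(-3000144 + 1940145\right) = 70291 \left(-1059999\right) = -74508389709$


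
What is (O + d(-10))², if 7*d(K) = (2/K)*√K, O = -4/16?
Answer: 213/3920 + I*√10/70 ≈ 0.054337 + 0.045175*I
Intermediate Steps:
O = -¼ (O = -4*1/16 = -¼ ≈ -0.25000)
d(K) = 2/(7*√K) (d(K) = ((2/K)*√K)/7 = (2/√K)/7 = 2/(7*√K))
(O + d(-10))² = (-¼ + 2/(7*√(-10)))² = (-¼ + 2*(-I*√10/10)/7)² = (-¼ - I*√10/35)²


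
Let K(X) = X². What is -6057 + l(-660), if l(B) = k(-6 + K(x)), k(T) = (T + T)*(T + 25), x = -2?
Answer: -6149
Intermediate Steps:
k(T) = 2*T*(25 + T) (k(T) = (2*T)*(25 + T) = 2*T*(25 + T))
l(B) = -92 (l(B) = 2*(-6 + (-2)²)*(25 + (-6 + (-2)²)) = 2*(-6 + 4)*(25 + (-6 + 4)) = 2*(-2)*(25 - 2) = 2*(-2)*23 = -92)
-6057 + l(-660) = -6057 - 92 = -6149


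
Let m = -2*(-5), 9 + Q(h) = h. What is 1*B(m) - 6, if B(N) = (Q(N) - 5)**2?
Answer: 10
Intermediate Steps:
Q(h) = -9 + h
m = 10
B(N) = (-14 + N)**2 (B(N) = ((-9 + N) - 5)**2 = (-14 + N)**2)
1*B(m) - 6 = 1*(-14 + 10)**2 - 6 = 1*(-4)**2 - 6 = 1*16 - 6 = 16 - 6 = 10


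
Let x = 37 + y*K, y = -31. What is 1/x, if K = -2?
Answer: 1/99 ≈ 0.010101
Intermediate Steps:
x = 99 (x = 37 - 31*(-2) = 37 + 62 = 99)
1/x = 1/99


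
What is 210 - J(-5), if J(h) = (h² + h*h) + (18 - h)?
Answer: 137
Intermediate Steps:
J(h) = 18 - h + 2*h² (J(h) = (h² + h²) + (18 - h) = 2*h² + (18 - h) = 18 - h + 2*h²)
210 - J(-5) = 210 - (18 - 1*(-5) + 2*(-5)²) = 210 - (18 + 5 + 2*25) = 210 - (18 + 5 + 50) = 210 - 1*73 = 210 - 73 = 137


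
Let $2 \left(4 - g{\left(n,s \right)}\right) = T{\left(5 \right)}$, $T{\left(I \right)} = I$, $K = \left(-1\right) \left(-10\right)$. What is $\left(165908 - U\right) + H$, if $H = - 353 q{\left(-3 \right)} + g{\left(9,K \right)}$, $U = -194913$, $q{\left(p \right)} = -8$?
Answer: $\frac{727293}{2} \approx 3.6365 \cdot 10^{5}$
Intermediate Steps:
$K = 10$
$g{\left(n,s \right)} = \frac{3}{2}$ ($g{\left(n,s \right)} = 4 - \frac{5}{2} = \frac{3}{2}$)
$H = \frac{5651}{2}$ ($H = \left(-353\right) \left(-8\right) + \frac{3}{2} = 2824 + \frac{3}{2} = \frac{5651}{2} \approx 2825.5$)
$\left(165908 - U\right) + H = \left(165908 - -194913\right) + \frac{5651}{2} = \left(165908 + 194913\right) + \frac{5651}{2} = 360821 + \frac{5651}{2} = \frac{727293}{2}$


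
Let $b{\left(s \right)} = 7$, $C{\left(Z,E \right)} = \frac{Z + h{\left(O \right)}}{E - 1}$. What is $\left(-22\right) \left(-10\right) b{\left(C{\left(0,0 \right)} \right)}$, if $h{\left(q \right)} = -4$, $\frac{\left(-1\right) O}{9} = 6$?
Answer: $1540$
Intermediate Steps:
$O = -54$ ($O = \left(-9\right) 6 = -54$)
$C{\left(Z,E \right)} = \frac{-4 + Z}{-1 + E}$ ($C{\left(Z,E \right)} = \frac{Z - 4}{E - 1} = \frac{-4 + Z}{-1 + E}$)
$\left(-22\right) \left(-10\right) b{\left(C{\left(0,0 \right)} \right)} = \left(-22\right) \left(-10\right) 7 = 220 \cdot 7 = 1540$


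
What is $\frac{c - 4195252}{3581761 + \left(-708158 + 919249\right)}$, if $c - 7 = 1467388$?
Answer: $- \frac{2727857}{3792852} \approx -0.71921$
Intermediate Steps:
$c = 1467395$ ($c = 7 + 1467388 = 1467395$)
$\frac{c - 4195252}{3581761 + \left(-708158 + 919249\right)} = \frac{1467395 - 4195252}{3581761 + \left(-708158 + 919249\right)} = - \frac{2727857}{3581761 + 211091} = - \frac{2727857}{3792852}$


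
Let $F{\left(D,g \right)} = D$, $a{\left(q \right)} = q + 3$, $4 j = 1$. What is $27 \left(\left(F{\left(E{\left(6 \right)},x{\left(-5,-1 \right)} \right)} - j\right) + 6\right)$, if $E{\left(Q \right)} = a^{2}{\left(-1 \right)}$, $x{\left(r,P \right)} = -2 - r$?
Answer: $\frac{1053}{4} \approx 263.25$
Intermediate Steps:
$j = \frac{1}{4}$ ($j = \frac{1}{4} \cdot 1 = \frac{1}{4} \approx 0.25$)
$a{\left(q \right)} = 3 + q$
$E{\left(Q \right)} = 4$ ($E{\left(Q \right)} = \left(3 - 1\right)^{2} = 2^{2} = 4$)
$27 \left(\left(F{\left(E{\left(6 \right)},x{\left(-5,-1 \right)} \right)} - j\right) + 6\right) = 27 \left(\left(4 - \frac{1}{4}\right) + 6\right) = 27 \left(\frac{15}{4} + 6\right) = 27 \cdot \frac{39}{4} = \frac{1053}{4}$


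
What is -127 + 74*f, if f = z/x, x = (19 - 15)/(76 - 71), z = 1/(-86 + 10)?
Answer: -19489/152 ≈ -128.22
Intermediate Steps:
z = -1/76 (z = 1/(-76) = -1/76 ≈ -0.013158)
x = ⅘ (x = 4/5 = 4*(⅕) = ⅘ ≈ 0.80000)
f = -5/304 (f = -1/(76*⅘) = -1/76*5/4 = -5/304 ≈ -0.016447)
-127 + 74*f = -127 + 74*(-5/304) = -127 - 185/152 = -19489/152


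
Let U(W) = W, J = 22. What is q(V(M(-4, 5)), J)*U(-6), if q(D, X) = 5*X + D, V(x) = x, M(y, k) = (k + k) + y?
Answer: -696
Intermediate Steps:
M(y, k) = y + 2*k (M(y, k) = 2*k + y = y + 2*k)
q(D, X) = D + 5*X
q(V(M(-4, 5)), J)*U(-6) = ((-4 + 2*5) + 5*22)*(-6) = ((-4 + 10) + 110)*(-6) = (6 + 110)*(-6) = 116*(-6) = -696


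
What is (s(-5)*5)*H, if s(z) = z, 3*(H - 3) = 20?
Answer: -725/3 ≈ -241.67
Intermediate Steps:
H = 29/3 (H = 3 + (1/3)*20 = 3 + 20/3 = 29/3 ≈ 9.6667)
(s(-5)*5)*H = -5*5*(29/3) = -25*29/3 = -725/3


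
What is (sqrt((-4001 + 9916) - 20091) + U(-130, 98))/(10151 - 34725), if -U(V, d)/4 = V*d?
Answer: -25480/12287 - 2*I*sqrt(886)/12287 ≈ -2.0737 - 0.0048451*I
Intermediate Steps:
U(V, d) = -4*V*d
(sqrt((-4001 + 9916) - 20091) + U(-130, 98))/(10151 - 34725) = (sqrt((-4001 + 9916) - 20091) - 4*(-130)*98)/(10151 - 34725) = (sqrt(5915 - 20091) + 50960)/(-24574) = (sqrt(-14176) + 50960)*(-1/24574) = (4*I*sqrt(886) + 50960)*(-1/24574) = (50960 + 4*I*sqrt(886))*(-1/24574) = -25480/12287 - 2*I*sqrt(886)/12287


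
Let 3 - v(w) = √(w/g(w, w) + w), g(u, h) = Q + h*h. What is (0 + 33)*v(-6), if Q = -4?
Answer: 99 - 99*I*√11/4 ≈ 99.0 - 82.086*I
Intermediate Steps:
g(u, h) = -4 + h² (g(u, h) = -4 + h*h = -4 + h²)
v(w) = 3 - √(w + w/(-4 + w²)) (v(w) = 3 - √(w/(-4 + w²) + w) = 3 - √(w + w/(-4 + w²)))
(0 + 33)*v(-6) = (0 + 33)*(3 - √(-6*(-3 + (-6)²)/(-4 + (-6)²))) = 33*(3 - √(-6*(-3 + 36)/(-4 + 36))) = 33*(3 - √(-6*33/32)) = 33*(3 - √(-6*1/32*33)) = 33*(3 - √(-99/16)) = 33*(3 - 3*I*√11/4) = 99 - 99*I*√11/4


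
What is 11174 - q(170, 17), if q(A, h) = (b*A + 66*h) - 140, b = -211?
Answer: 46062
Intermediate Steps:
q(A, h) = -140 - 211*A + 66*h (q(A, h) = (-211*A + 66*h) - 140 = -140 - 211*A + 66*h)
11174 - q(170, 17) = 11174 - (-140 - 211*170 + 66*17) = 11174 - (-140 - 35870 + 1122) = 11174 - 1*(-34888) = 11174 + 34888 = 46062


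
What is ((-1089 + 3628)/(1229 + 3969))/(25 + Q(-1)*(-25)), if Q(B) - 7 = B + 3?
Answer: -2539/1039600 ≈ -0.0024423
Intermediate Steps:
Q(B) = 10 + B (Q(B) = 7 + (B + 3) = 7 + (3 + B) = 10 + B)
((-1089 + 3628)/(1229 + 3969))/(25 + Q(-1)*(-25)) = ((-1089 + 3628)/(1229 + 3969))/(25 + (10 - 1)*(-25)) = (2539/5198)/(25 + 9*(-25)) = (2539*(1/5198))/(25 - 225) = (2539/5198)/(-200) = (2539/5198)*(-1/200) = -2539/1039600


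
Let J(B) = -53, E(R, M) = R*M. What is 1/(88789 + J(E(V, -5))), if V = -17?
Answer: 1/88736 ≈ 1.1269e-5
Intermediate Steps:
E(R, M) = M*R
1/(88789 + J(E(V, -5))) = 1/(88789 - 53) = 1/88736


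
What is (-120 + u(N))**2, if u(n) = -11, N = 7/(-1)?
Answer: 17161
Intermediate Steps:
N = -7 (N = 7*(-1) = -7)
(-120 + u(N))**2 = (-120 - 11)**2 = (-131)**2 = 17161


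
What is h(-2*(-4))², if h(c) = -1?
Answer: 1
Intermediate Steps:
h(-2*(-4))² = (-1)² = 1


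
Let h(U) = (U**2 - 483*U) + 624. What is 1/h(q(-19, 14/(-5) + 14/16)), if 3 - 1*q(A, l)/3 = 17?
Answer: 1/22674 ≈ 4.4103e-5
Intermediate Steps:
q(A, l) = -42 (q(A, l) = 9 - 3*17 = 9 - 51 = -42)
h(U) = 624 + U**2 - 483*U
1/h(q(-19, 14/(-5) + 14/16)) = 1/(624 + (-42)**2 - 483*(-42)) = 1/(624 + 1764 + 20286) = 1/22674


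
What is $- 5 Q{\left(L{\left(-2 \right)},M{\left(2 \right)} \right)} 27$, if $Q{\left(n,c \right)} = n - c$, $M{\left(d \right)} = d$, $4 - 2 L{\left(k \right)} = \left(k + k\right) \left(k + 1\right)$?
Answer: $270$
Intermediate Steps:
$L{\left(k \right)} = 2 - k \left(1 + k\right)$ ($L{\left(k \right)} = 2 - \frac{\left(k + k\right) \left(k + 1\right)}{2} = 2 - \frac{2 k \left(1 + k\right)}{2} = 2 - k \left(1 + k\right)$)
$- 5 Q{\left(L{\left(-2 \right)},M{\left(2 \right)} \right)} 27 = - 5 \left(\left(2 - -2 - \left(-2\right)^{2}\right) - 2\right) 27 = - 5 \left(\left(2 + 2 - 4\right) - 2\right) 27 = - 5 \left(0 - 2\right) 27 = \left(-5\right) \left(-2\right) 27 = 10 \cdot 27 = 270$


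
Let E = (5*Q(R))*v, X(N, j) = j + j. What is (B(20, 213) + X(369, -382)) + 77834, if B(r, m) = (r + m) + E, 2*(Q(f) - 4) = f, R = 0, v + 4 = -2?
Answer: 77183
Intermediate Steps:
v = -6 (v = -4 - 2 = -6)
X(N, j) = 2*j
Q(f) = 4 + f/2
E = -120 (E = (5*(4 + (1/2)*0))*(-6) = (5*(4 + 0))*(-6) = (5*4)*(-6) = 20*(-6) = -120)
B(r, m) = -120 + m + r (B(r, m) = (r + m) - 120 = (m + r) - 120 = -120 + m + r)
(B(20, 213) + X(369, -382)) + 77834 = ((-120 + 213 + 20) + 2*(-382)) + 77834 = (113 - 764) + 77834 = -651 + 77834 = 77183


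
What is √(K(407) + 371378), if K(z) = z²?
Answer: √537027 ≈ 732.82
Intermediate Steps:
√(K(407) + 371378) = √(407² + 371378) = √(165649 + 371378) = √537027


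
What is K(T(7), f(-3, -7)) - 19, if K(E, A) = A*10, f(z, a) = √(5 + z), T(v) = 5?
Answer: -19 + 10*√2 ≈ -4.8579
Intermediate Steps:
K(E, A) = 10*A
K(T(7), f(-3, -7)) - 19 = 10*√(5 - 3) - 19 = 10*√2 - 19 = -19 + 10*√2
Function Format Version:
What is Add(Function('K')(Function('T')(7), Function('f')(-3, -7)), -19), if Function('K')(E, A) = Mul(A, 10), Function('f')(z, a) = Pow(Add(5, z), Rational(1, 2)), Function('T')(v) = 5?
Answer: Add(-19, Mul(10, Pow(2, Rational(1, 2)))) ≈ -4.8579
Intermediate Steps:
Function('K')(E, A) = Mul(10, A)
Add(Function('K')(Function('T')(7), Function('f')(-3, -7)), -19) = Add(Mul(10, Pow(Add(5, -3), Rational(1, 2))), -19) = Add(Mul(10, Pow(2, Rational(1, 2))), -19) = Add(-19, Mul(10, Pow(2, Rational(1, 2))))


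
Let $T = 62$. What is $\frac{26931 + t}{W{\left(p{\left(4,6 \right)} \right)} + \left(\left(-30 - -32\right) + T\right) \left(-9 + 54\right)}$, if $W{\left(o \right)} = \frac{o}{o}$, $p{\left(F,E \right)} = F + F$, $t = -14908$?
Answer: $\frac{12023}{2881} \approx 4.1732$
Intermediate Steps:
$p{\left(F,E \right)} = 2 F$
$W{\left(o \right)} = 1$
$\frac{26931 + t}{W{\left(p{\left(4,6 \right)} \right)} + \left(\left(-30 - -32\right) + T\right) \left(-9 + 54\right)} = \frac{26931 - 14908}{1 + \left(\left(-30 - -32\right) + 62\right) \left(-9 + 54\right)} = \frac{12023}{1 + \left(\left(-30 + 32\right) + 62\right) 45} = \frac{12023}{1 + \left(2 + 62\right) 45} = \frac{12023}{1 + 64 \cdot 45} = \frac{12023}{1 + 2880} = \frac{12023}{2881}$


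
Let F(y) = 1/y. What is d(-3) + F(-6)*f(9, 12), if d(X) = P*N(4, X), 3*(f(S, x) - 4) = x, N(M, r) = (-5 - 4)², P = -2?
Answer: -490/3 ≈ -163.33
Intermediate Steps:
N(M, r) = 81 (N(M, r) = (-9)² = 81)
f(S, x) = 4 + x/3
d(X) = -162 (d(X) = -2*81 = -162)
d(-3) + F(-6)*f(9, 12) = -162 + (4 + (⅓)*12)/(-6) = -162 - (4 + 4)/6 = -162 - ⅙*8 = -162 - 4/3 = -490/3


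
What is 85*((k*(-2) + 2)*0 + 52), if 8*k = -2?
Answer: 4420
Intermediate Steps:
k = -¼ (k = (⅛)*(-2) = -¼ ≈ -0.25000)
85*((k*(-2) + 2)*0 + 52) = 85*((-¼*(-2) + 2)*0 + 52) = 85*((½ + 2)*0 + 52) = 85*((5/2)*0 + 52) = 85*(0 + 52) = 85*52 = 4420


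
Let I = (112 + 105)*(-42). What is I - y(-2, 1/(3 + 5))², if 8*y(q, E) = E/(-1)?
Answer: -37330945/4096 ≈ -9114.0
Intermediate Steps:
y(q, E) = -E/8 (y(q, E) = (E/(-1))/8 = (E*(-1))/8 = (-E)/8 = -E/8)
I = -9114 (I = 217*(-42) = -9114)
I - y(-2, 1/(3 + 5))² = -9114 - (-1/(8*(3 + 5)))² = -9114 - (-⅛/8)² = -9114 - (-⅛*⅛)² = -9114 - (-1/64)² = -9114 - 1*1/4096 = -9114 - 1/4096 = -37330945/4096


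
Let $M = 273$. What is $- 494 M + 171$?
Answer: $-134691$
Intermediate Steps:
$- 494 M + 171 = \left(-494\right) 273 + 171 = -134862 + 171 = -134691$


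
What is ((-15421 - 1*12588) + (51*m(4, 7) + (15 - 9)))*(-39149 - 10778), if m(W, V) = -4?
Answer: 1408290889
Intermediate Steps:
((-15421 - 1*12588) + (51*m(4, 7) + (15 - 9)))*(-39149 - 10778) = ((-15421 - 1*12588) + (51*(-4) + (15 - 9)))*(-39149 - 10778) = ((-15421 - 12588) + (-204 + 6))*(-49927) = (-28009 - 198)*(-49927) = -28207*(-49927) = 1408290889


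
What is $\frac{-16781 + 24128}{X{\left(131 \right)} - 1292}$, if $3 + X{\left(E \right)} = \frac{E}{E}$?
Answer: $- \frac{7347}{1294} \approx -5.6777$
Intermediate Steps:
$X{\left(E \right)} = -2$ ($X{\left(E \right)} = -3 + \frac{E}{E} = -3 + 1 = -2$)
$\frac{-16781 + 24128}{X{\left(131 \right)} - 1292} = \frac{-16781 + 24128}{-2 - 1292} = \frac{7347}{-1294} = 7347 \left(- \frac{1}{1294}\right) = - \frac{7347}{1294}$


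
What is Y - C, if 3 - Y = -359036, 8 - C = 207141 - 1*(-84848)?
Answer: 651020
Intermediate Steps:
C = -291981 (C = 8 - (207141 - 1*(-84848)) = 8 - (207141 + 84848) = 8 - 1*291989 = 8 - 291989 = -291981)
Y = 359039 (Y = 3 - 1*(-359036) = 3 + 359036 = 359039)
Y - C = 359039 - 1*(-291981) = 359039 + 291981 = 651020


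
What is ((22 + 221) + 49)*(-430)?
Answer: -125560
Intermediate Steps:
((22 + 221) + 49)*(-430) = (243 + 49)*(-430) = 292*(-430) = -125560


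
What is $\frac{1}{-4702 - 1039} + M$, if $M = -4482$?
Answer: $- \frac{25731163}{5741} \approx -4482.0$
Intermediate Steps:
$\frac{1}{-4702 - 1039} + M = \frac{1}{-4702 - 1039} - 4482 = \frac{1}{-5741} - 4482 = - \frac{1}{5741} - 4482 = - \frac{25731163}{5741}$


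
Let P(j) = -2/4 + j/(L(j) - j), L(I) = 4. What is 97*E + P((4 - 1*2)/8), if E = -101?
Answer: -293923/30 ≈ -9797.4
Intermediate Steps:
P(j) = -½ + j/(4 - j) (P(j) = -2/4 + j/(4 - j) = -2*¼ + j/(4 - j) = -½ + j/(4 - j))
97*E + P((4 - 1*2)/8) = 97*(-101) + (4 - 3*(4 - 1*2)/8)/(2*(-4 + (4 - 1*2)/8)) = -9797 + (4 - 3*(4 - 2)/8)/(2*(-4 + (4 - 2)*(⅛))) = -9797 + (4 - 6/8)/(2*(-4 + 2*(⅛))) = -9797 + (4 - 3*¼)/(2*(-4 + ¼)) = -9797 + (4 - ¾)/(2*(-15/4)) = -9797 + (½)*(-4/15)*(13/4) = -9797 - 13/30 = -293923/30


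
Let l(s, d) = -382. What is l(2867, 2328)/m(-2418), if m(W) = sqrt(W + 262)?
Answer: 191*I*sqrt(11)/77 ≈ 8.227*I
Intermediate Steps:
m(W) = sqrt(262 + W)
l(2867, 2328)/m(-2418) = -382/sqrt(262 - 2418) = -382*(-I*sqrt(11)/154) = -(-191)*I*sqrt(11)/77 = 191*I*sqrt(11)/77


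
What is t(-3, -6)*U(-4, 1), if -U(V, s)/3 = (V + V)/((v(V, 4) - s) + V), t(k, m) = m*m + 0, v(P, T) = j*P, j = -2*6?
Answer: 864/43 ≈ 20.093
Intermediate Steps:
j = -12
v(P, T) = -12*P
t(k, m) = m² (t(k, m) = m² + 0 = m²)
U(V, s) = -6*V/(-s - 11*V) (U(V, s) = -3*(V + V)/((-12*V - s) + V) = -3*2*V/((-s - 12*V) + V) = -3*2*V/(-s - 11*V) = -6*V/(-s - 11*V))
t(-3, -6)*U(-4, 1) = (-6)²*(6*(-4)/(1 + 11*(-4))) = 36*(6*(-4)/(1 - 44)) = 36*(6*(-4)/(-43)) = 36*(6*(-4)*(-1/43)) = 36*(24/43) = 864/43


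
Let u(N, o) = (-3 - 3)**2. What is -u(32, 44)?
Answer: -36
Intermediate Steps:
u(N, o) = 36 (u(N, o) = (-6)**2 = 36)
-u(32, 44) = -1*36 = -36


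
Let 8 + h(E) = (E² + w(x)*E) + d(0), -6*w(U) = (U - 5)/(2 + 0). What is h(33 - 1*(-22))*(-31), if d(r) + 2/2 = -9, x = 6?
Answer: -1116899/12 ≈ -93075.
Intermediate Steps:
d(r) = -10 (d(r) = -1 - 9 = -10)
w(U) = 5/12 - U/12 (w(U) = -(U - 5)/(6*(2 + 0)) = -(-5 + U)/(6*2) = -(-5/2 + U/2)/6 = 5/12 - U/12)
h(E) = -18 + E² - E/12 (h(E) = -8 + ((E² + (5/12 - 1/12*6)*E) - 10) = -8 + ((E² + (5/12 - ½)*E) - 10) = -8 + ((E² - E/12) - 10) = -8 + (-10 + E² - E/12) = -18 + E² - E/12)
h(33 - 1*(-22))*(-31) = (-18 + (33 - 1*(-22))² - (33 - 1*(-22))/12)*(-31) = (-18 + (33 + 22)² - (33 + 22)/12)*(-31) = (-18 + 55² - 1/12*55)*(-31) = (-18 + 3025 - 55/12)*(-31) = (36029/12)*(-31) = -1116899/12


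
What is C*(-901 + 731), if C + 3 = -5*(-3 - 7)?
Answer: -7990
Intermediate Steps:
C = 47 (C = -3 - 5*(-3 - 7) = -3 - 5*(-10) = -3 + 50 = 47)
C*(-901 + 731) = 47*(-901 + 731) = 47*(-170) = -7990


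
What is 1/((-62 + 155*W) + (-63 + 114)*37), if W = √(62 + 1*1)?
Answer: 73/72682 - 93*√7/363410 ≈ 0.00032730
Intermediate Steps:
W = 3*√7 (W = √(62 + 1) = √63 = 3*√7 ≈ 7.9373)
1/((-62 + 155*W) + (-63 + 114)*37) = 1/((-62 + 155*(3*√7)) + (-63 + 114)*37) = 1/((-62 + 465*√7) + 51*37) = 1/((-62 + 465*√7) + 1887) = 1/(1825 + 465*√7)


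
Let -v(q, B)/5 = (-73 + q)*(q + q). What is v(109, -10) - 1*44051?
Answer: -83291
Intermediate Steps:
v(q, B) = -10*q*(-73 + q) (v(q, B) = -5*(-73 + q)*(q + q) = -5*(-73 + q)*2*q = -10*q*(-73 + q))
v(109, -10) - 1*44051 = 10*109*(73 - 1*109) - 1*44051 = 10*109*(73 - 109) - 44051 = 10*109*(-36) - 44051 = -39240 - 44051 = -83291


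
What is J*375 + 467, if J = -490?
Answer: -183283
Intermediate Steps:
J*375 + 467 = -490*375 + 467 = -183750 + 467 = -183283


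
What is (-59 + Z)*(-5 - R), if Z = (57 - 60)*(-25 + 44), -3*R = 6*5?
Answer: -580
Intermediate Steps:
R = -10 (R = -2*5 = -1/3*30 = -10)
Z = -57 (Z = -3*19 = -57)
(-59 + Z)*(-5 - R) = (-59 - 57)*(-5 - 1*(-10)) = -116*(-5 + 10) = -116*5 = -580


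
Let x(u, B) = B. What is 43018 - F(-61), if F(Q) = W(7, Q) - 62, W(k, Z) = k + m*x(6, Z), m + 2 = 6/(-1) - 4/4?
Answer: 42524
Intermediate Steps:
m = -9 (m = -2 + (6/(-1) - 4/4) = -2 + (6*(-1) - 4*1/4) = -2 + (-6 - 1) = -2 - 7 = -9)
W(k, Z) = k - 9*Z
F(Q) = -55 - 9*Q (F(Q) = (7 - 9*Q) - 62 = -55 - 9*Q)
43018 - F(-61) = 43018 - (-55 - 9*(-61)) = 43018 - (-55 + 549) = 43018 - 1*494 = 43018 - 494 = 42524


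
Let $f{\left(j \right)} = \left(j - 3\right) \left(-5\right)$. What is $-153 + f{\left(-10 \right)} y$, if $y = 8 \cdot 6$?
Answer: $2967$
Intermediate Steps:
$y = 48$
$f{\left(j \right)} = 15 - 5 j$ ($f{\left(j \right)} = \left(-3 + j\right) \left(-5\right) = 15 - 5 j$)
$-153 + f{\left(-10 \right)} y = -153 + \left(15 - -50\right) 48 = -153 + \left(15 + 50\right) 48 = -153 + 65 \cdot 48 = -153 + 3120 = 2967$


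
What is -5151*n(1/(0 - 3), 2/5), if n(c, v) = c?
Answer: 1717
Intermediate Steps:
-5151*n(1/(0 - 3), 2/5) = -5151/(0 - 3) = -5151/(-3) = -5151*(-1/3) = 1717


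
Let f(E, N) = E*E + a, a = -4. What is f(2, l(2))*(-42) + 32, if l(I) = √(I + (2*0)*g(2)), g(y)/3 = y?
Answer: 32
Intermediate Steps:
g(y) = 3*y
l(I) = √I (l(I) = √(I + (2*0)*(3*2)) = √(I + 0*6) = √(I + 0) = √I)
f(E, N) = -4 + E² (f(E, N) = E*E - 4 = E² - 4 = -4 + E²)
f(2, l(2))*(-42) + 32 = (-4 + 2²)*(-42) + 32 = (-4 + 4)*(-42) + 32 = 0*(-42) + 32 = 0 + 32 = 32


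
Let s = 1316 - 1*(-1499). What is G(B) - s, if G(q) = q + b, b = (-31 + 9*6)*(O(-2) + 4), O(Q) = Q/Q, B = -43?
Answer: -2743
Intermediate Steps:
s = 2815 (s = 1316 + 1499 = 2815)
O(Q) = 1
b = 115 (b = (-31 + 9*6)*(1 + 4) = (-31 + 54)*5 = 23*5 = 115)
G(q) = 115 + q (G(q) = q + 115 = 115 + q)
G(B) - s = (115 - 43) - 1*2815 = 72 - 2815 = -2743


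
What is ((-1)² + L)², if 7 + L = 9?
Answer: 9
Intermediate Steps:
L = 2 (L = -7 + 9 = 2)
((-1)² + L)² = ((-1)² + 2)² = (1 + 2)² = 3² = 9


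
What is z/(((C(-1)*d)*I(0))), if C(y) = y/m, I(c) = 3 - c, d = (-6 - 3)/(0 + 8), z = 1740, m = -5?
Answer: -23200/9 ≈ -2577.8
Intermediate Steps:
d = -9/8 ≈ -1.1250
C(y) = -y/5 (C(y) = y/(-5) = y*(-⅕) = -y/5)
z/(((C(-1)*d)*I(0))) = 1740/(((-⅕*(-1)*(-9/8))*(3 - 1*0))) = 1740/((((⅕)*(-9/8))*(3 + 0))) = 1740/((-9/40*3)) = 1740/(-27/40) = 1740*(-40/27) = -23200/9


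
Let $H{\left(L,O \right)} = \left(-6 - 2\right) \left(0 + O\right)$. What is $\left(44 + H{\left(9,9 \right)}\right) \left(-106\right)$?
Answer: $2968$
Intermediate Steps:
$H{\left(L,O \right)} = - 8 O$
$\left(44 + H{\left(9,9 \right)}\right) \left(-106\right) = \left(44 - 72\right) \left(-106\right) = \left(-28\right) \left(-106\right) = 2968$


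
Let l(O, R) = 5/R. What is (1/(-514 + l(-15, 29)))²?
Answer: 841/222039801 ≈ 3.7876e-6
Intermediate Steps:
(1/(-514 + l(-15, 29)))² = (1/(-514 + 5/29))² = (1/(-14901/29))² = (-29/14901)² = 841/222039801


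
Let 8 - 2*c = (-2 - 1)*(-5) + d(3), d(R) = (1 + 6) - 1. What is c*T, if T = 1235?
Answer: -16055/2 ≈ -8027.5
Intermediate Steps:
d(R) = 6 (d(R) = 7 - 1 = 6)
c = -13/2 (c = 4 - ((-2 - 1)*(-5) + 6)/2 = 4 - (-3*(-5) + 6)/2 = 4 - (15 + 6)/2 = 4 - 1/2*21 = 4 - 21/2 = -13/2 ≈ -6.5000)
c*T = -13/2*1235 = -16055/2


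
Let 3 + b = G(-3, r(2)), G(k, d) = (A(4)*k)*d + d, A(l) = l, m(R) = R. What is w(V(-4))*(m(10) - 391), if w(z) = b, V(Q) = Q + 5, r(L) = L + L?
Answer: 17907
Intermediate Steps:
r(L) = 2*L
G(k, d) = d + 4*d*k (G(k, d) = (4*k)*d + d = 4*d*k + d = d + 4*d*k)
b = -47 (b = -3 + (2*2)*(1 + 4*(-3)) = -3 + 4*(1 - 12) = -3 + 4*(-11) = -3 - 44 = -47)
V(Q) = 5 + Q
w(z) = -47
w(V(-4))*(m(10) - 391) = -47*(10 - 391) = -47*(-381) = 17907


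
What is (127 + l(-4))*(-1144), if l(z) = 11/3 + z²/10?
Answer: -2269696/15 ≈ -1.5131e+5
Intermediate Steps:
l(z) = 11/3 + z²/10 (l(z) = 11*(⅓) + z²*(⅒) = 11/3 + z²/10)
(127 + l(-4))*(-1144) = (127 + (11/3 + (⅒)*(-4)²))*(-1144) = (127 + (11/3 + (⅒)*16))*(-1144) = (127 + (11/3 + 8/5))*(-1144) = (127 + 79/15)*(-1144) = (1984/15)*(-1144) = -2269696/15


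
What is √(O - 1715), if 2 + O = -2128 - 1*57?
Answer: I*√3902 ≈ 62.466*I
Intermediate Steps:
O = -2187 (O = -2 + (-2128 - 1*57) = -2 + (-2128 - 57) = -2 - 2185 = -2187)
√(O - 1715) = √(-2187 - 1715) = √(-3902) = I*√3902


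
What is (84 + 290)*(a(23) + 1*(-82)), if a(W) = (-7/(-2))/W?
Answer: -704055/23 ≈ -30611.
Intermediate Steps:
a(W) = 7/(2*W) (a(W) = (-7*(-½))/W = 7/(2*W))
(84 + 290)*(a(23) + 1*(-82)) = (84 + 290)*((7/2)/23 + 1*(-82)) = 374*((7/2)*(1/23) - 82) = 374*(7/46 - 82) = 374*(-3765/46) = -704055/23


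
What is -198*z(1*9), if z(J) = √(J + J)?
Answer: -594*√2 ≈ -840.04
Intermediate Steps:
z(J) = √2*√J (z(J) = √(2*J) = √2*√J)
-198*z(1*9) = -198*√2*√(1*9) = -198*√2*√9 = -198*√2*3 = -594*√2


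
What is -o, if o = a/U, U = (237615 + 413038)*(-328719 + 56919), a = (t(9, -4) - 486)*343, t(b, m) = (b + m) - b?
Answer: -16807/17684748540 ≈ -9.5037e-7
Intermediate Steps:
t(b, m) = m
a = -168070 (a = (-4 - 486)*343 = -490*343 = -168070)
U = -176847485400 (U = 650653*(-271800) = -176847485400)
o = 16807/17684748540 (o = -168070/(-176847485400) = -168070*(-1/176847485400) = 16807/17684748540 ≈ 9.5037e-7)
-o = -1*16807/17684748540 = -16807/17684748540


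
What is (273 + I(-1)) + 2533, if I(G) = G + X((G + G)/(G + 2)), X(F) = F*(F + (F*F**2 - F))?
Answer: 2821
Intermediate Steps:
X(F) = F**4 (X(F) = F*(F + (F**3 - F)) = F*F**3 = F**4)
I(G) = G + 16*G**4/(2 + G)**4 (I(G) = G + ((G + G)/(G + 2))**4 = G + ((2*G)/(2 + G))**4 = G + (2*G/(2 + G))**4 = G + 16*G**4/(2 + G)**4)
(273 + I(-1)) + 2533 = (273 + (-1 + 16*(-1)**4/(2 - 1)**4)) + 2533 = (273 + (-1 + 16*1/1**4)) + 2533 = (273 + (-1 + 16*1*1)) + 2533 = (273 + (-1 + 16)) + 2533 = (273 + 15) + 2533 = 288 + 2533 = 2821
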